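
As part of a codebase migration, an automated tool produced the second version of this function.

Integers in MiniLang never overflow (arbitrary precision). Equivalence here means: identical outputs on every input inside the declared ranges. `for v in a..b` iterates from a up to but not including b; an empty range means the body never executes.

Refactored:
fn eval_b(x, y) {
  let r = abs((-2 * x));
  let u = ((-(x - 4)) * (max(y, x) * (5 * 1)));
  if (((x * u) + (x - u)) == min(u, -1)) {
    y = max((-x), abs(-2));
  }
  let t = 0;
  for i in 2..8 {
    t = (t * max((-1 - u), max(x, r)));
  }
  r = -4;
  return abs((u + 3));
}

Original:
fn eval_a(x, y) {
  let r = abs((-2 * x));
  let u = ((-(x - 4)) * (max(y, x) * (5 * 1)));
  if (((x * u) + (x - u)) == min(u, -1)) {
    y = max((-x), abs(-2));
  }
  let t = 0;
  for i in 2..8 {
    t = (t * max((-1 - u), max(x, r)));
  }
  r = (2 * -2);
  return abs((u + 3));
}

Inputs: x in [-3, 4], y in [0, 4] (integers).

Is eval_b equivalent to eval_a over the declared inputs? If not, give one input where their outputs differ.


Differences: constant usage differs, arithmetic usage differs — yet all 40 inputs agree.
verdict: equivalent


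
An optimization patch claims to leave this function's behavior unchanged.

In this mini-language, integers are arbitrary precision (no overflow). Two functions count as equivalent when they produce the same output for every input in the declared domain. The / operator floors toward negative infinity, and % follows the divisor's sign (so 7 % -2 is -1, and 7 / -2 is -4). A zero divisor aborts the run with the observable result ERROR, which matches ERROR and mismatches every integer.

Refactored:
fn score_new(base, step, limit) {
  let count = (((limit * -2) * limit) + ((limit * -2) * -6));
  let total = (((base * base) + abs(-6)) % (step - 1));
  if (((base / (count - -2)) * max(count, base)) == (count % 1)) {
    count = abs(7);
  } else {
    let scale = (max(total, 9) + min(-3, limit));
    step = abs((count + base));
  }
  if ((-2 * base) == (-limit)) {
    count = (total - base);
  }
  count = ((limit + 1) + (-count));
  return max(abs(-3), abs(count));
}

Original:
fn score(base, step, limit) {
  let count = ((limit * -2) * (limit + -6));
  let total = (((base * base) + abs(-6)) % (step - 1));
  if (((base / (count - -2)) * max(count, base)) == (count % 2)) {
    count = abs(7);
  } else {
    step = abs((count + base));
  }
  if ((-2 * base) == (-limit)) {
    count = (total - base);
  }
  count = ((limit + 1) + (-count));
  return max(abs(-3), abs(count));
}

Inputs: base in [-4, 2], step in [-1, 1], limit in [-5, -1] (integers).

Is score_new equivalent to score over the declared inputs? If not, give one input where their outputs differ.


The edit looks behavioral (`2` became `1`), but over these ranges it never changes the outcome.
Spot check at base=1, step=1, limit=-1 — score: count=-14, then a zero divisor aborts: ERROR. score_new: count=-14, then a zero divisor aborts: ERROR. Both give ERROR.
Across all 105 domain points the two functions coincide.
verdict: equivalent


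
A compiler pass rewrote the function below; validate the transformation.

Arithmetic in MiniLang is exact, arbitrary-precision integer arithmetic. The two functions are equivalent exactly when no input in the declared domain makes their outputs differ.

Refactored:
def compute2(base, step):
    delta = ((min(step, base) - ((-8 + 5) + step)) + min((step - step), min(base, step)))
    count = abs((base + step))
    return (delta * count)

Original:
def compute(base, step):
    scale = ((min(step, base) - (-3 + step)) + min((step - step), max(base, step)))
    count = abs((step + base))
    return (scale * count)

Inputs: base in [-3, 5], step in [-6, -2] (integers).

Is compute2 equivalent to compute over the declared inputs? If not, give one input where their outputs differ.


On input base=-3, step=-6, compute returns 0 while compute2 returns -27.
verdict: not equivalent; witness: base=-3, step=-6


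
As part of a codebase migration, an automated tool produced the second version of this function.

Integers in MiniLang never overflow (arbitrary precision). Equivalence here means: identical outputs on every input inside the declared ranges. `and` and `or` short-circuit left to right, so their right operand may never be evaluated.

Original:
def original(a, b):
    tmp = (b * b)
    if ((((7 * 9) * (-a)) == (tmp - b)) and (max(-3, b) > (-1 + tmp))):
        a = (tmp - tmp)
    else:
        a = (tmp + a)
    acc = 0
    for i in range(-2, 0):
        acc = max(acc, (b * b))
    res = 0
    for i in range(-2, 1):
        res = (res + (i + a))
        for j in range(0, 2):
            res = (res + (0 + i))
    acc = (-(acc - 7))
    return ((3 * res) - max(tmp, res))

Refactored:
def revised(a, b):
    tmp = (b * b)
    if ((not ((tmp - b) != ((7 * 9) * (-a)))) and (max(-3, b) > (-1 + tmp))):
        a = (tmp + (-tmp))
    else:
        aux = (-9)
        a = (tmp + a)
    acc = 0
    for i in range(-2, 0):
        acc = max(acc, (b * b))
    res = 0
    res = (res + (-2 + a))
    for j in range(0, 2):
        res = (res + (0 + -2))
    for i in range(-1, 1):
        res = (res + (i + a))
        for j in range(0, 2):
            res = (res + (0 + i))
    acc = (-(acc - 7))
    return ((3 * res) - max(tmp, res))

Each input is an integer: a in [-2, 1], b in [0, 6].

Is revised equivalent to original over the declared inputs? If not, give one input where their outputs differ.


Changes here: loop structure differs; statement counts differ; boolean connective usage differs; constant usage differs; local variable names differ; comparison usage differs; arithmetic usage differs; the full 28-point sweep finds no disagreement.
verdict: equivalent


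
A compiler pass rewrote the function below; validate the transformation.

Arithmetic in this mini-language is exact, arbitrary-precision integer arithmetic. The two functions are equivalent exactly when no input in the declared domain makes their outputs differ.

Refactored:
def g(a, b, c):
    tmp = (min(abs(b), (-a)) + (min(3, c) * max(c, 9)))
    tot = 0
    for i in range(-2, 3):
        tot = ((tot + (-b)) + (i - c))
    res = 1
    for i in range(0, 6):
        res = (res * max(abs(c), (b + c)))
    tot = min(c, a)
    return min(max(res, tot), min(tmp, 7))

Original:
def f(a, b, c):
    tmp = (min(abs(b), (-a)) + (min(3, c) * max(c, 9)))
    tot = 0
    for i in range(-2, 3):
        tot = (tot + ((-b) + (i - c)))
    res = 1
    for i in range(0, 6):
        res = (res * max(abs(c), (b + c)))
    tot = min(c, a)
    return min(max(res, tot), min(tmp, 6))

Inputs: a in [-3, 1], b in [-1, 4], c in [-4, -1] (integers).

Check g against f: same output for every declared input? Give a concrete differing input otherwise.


The one real change (`6` became `7`) has no effect anywhere in the declared ranges.
Spot check at a=-2, b=1, c=-4 — f: tmp becomes -35; next tot becomes 0; next at i=-2:; next tot becomes 1; next at i=-1:; next tot becomes 3; next at i=0:; next tot becomes 6; next at i=1:; next tot becomes 10; next at i=2:; next tot becomes 15; next res becomes 1; next at i=0:; next res becomes 4; next at i=1:; next res becomes 16; next at i=2:; next res becomes 64; next at i=3:; next res becomes 256; next at i=4:; next res becomes 1024; next at i=5:; next res becomes 4096; next tot becomes -4; next final value -35. g: tmp becomes -35; next tot becomes 0; next at i=-2:; next tot becomes 1; next at i=-1:; next tot becomes 3; next at i=0:; next tot becomes 6; next at i=1:; next tot becomes 10; next at i=2:; next tot becomes 15; next res becomes 1; next at i=0:; next res becomes 4; next at i=1:; next res becomes 16; next at i=2:; next res becomes 64; next at i=3:; next res becomes 256; next at i=4:; next res becomes 1024; next at i=5:; next res becomes 4096; next tot becomes -4; next final value -35. Both give -35.
Checked all 120 inputs in the declared domain: the outputs agree on every one.
verdict: equivalent


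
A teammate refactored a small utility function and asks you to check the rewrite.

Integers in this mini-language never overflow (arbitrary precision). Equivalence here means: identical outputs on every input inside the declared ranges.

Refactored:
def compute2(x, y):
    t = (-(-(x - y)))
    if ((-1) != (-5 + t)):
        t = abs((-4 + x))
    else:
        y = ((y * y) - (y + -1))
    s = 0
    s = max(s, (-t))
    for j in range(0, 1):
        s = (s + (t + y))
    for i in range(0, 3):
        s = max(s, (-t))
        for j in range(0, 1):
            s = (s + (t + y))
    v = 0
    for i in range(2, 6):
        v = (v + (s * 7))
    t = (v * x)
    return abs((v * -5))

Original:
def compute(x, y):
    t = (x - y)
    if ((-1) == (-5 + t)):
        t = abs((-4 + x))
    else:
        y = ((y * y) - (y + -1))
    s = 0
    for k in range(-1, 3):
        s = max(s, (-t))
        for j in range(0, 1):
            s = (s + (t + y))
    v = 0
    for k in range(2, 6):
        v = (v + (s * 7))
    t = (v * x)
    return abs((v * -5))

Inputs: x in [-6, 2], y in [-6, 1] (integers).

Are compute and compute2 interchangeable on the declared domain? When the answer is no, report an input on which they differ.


These are not equivalent — on x=-6, y=-6 the outputs split (24080 vs 2240).
compute: t=0, then ((-1) == (-5 + t)) is false, then y=43, then s=0, then (k=-1), then s=0, then (j=0), then s=43, then (k=0), then s=43, then (j=0), then s=86, then (k=1), then s=86, then (j=0), then s=129, then (k=2), then s=129, then (j=0), then s=172, then v=0, then (k=2), then v=1204, then (k=3), then v=2408, then (k=4), then v=3612, then (k=5), then v=4816, then t=-28896, then returns 24080
compute2: t=0, then ((-1) != (-5 + t)) is true, then t=10, then s=0, then s=0, then (j=0), then s=4, then (i=0), then s=4, then (j=0), then s=8, then (i=1), then s=8, then (j=0), then s=12, then (i=2), then s=12, then (j=0), then s=16, then v=0, then (i=2), then v=112, then (i=3), then v=224, then (i=4), then v=336, then (i=5), then v=448, then t=-2688, then returns 2240
verdict: not equivalent; witness: x=-6, y=-6


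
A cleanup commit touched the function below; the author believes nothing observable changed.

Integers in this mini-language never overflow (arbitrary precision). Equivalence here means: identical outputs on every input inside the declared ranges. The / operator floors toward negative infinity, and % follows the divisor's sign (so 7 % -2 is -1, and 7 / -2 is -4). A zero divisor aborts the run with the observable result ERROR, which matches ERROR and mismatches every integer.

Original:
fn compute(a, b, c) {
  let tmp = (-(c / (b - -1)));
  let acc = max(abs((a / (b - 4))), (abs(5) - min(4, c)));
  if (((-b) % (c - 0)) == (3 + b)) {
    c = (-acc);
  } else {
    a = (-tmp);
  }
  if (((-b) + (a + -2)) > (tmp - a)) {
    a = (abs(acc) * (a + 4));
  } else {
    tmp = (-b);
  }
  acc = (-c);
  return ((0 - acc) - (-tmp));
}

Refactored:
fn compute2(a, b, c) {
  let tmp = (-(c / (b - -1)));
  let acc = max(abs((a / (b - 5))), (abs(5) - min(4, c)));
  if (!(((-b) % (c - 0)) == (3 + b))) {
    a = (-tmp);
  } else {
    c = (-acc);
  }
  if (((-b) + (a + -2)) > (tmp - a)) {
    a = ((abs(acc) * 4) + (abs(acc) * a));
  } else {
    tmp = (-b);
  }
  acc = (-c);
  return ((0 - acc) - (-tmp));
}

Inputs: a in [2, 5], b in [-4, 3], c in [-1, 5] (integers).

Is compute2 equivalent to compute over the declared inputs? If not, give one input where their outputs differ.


These are not equivalent — on a=4, b=1, c=5 the outputs split (-4 vs -3).
compute: tmp becomes -2; next acc becomes 2; next (((-b) % (c - 0)) == (3 + b)) evaluates to true; next c becomes -2; next (((-b) + (a + -2)) > (tmp - a)) evaluates to true; next a becomes 16; next acc becomes 2; next final value -4
compute2: tmp becomes -2; next acc becomes 1; next (!(((-b) % (c - 0)) == (3 + b))) evaluates to false; next c becomes -1; next (((-b) + (a + -2)) > (tmp - a)) evaluates to true; next a becomes 8; next acc becomes 1; next final value -3
verdict: not equivalent; witness: a=4, b=1, c=5


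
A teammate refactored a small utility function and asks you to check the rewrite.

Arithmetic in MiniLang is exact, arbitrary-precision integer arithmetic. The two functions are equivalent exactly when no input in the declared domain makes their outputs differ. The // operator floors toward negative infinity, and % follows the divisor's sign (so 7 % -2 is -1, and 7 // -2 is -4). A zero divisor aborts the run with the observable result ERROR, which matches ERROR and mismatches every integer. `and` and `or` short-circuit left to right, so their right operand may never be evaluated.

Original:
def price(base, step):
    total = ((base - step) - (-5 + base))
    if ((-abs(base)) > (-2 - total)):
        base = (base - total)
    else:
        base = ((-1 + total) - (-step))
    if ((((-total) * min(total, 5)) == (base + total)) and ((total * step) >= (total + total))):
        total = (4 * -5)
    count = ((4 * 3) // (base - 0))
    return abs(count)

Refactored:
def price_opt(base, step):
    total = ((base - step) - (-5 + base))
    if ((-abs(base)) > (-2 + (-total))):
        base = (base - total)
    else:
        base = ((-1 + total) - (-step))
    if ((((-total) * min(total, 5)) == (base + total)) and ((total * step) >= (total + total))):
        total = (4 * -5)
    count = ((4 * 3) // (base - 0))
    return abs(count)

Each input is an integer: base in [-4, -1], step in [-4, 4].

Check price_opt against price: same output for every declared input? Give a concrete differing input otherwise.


Although arithmetic usage differs, 36/36 inputs agree.
verdict: equivalent


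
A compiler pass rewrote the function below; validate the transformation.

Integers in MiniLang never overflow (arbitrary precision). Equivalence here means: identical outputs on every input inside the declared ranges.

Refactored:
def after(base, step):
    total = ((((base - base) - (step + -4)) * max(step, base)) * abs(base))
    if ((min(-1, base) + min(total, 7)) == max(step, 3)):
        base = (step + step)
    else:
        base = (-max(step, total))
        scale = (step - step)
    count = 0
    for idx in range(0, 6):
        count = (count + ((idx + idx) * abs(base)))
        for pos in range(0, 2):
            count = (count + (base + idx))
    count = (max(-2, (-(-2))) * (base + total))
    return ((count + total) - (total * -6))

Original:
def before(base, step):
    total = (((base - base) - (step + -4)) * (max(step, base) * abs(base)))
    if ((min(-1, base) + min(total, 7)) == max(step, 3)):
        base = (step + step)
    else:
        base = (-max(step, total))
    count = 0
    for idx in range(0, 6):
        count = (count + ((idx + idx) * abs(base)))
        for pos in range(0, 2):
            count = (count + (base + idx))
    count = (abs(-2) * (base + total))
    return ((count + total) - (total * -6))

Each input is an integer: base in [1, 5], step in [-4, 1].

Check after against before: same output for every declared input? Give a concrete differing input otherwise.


Side by side, the visible changes include: arithmetic usage differs; and statement counts differ; and local variable names differ; and constant usage differs; and min/max/abs usage differs.
As a probe, take base=1, step=-2: before runs total becomes 6; next ((min(-1, base) + min(total, 7)) == max(step, 3)) evaluates to false; next base becomes -6; next count becomes 0; next at idx=0:; next count becomes 0; next at pos=0:; next count becomes -6; next at pos=1:; next count becomes -12; next at idx=1:; next count becomes 0; next at pos=0:; next count becomes -5; next at pos=1:; next count becomes -10; next at idx=2:; next count becomes 14; next at pos=0:; next count becomes 10; next at pos=1:; next count becomes 6; next at idx=3:; next count becomes 42; next at pos=0:; next count becomes 39; next at pos=1:; next count becomes 36; next at idx=4:; next count becomes 84; next at pos=0:; next count becomes 82; next at pos=1:; next count becomes 80; next at idx=5:; next count becomes 140; next at pos=0:; next count becomes 139; next at pos=1:; next count becomes 138; next count becomes 0; next final value 42; after runs total becomes 6; next ((min(-1, base) + min(total, 7)) == max(step, 3)) evaluates to false; next base becomes -6; next scale becomes 0; next count becomes 0; next at idx=0:; next count becomes 0; next at pos=0:; next count becomes -6; next at pos=1:; next count becomes -12; next at idx=1:; next count becomes 0; next at pos=0:; next count becomes -5; next at pos=1:; next count becomes -10; next at idx=2:; next count becomes 14; next at pos=0:; next count becomes 10; next at pos=1:; next count becomes 6; next at idx=3:; next count becomes 42; next at pos=0:; next count becomes 39; next at pos=1:; next count becomes 36; next at idx=4:; next count becomes 84; next at pos=0:; next count becomes 82; next at pos=1:; next count becomes 80; next at idx=5:; next count becomes 140; next at pos=0:; next count becomes 139; next at pos=1:; next count becomes 138; next count becomes 0; next final value 42; both end at 42.
An exhaustive pass over the 30 declared inputs shows identical outputs.
verdict: equivalent


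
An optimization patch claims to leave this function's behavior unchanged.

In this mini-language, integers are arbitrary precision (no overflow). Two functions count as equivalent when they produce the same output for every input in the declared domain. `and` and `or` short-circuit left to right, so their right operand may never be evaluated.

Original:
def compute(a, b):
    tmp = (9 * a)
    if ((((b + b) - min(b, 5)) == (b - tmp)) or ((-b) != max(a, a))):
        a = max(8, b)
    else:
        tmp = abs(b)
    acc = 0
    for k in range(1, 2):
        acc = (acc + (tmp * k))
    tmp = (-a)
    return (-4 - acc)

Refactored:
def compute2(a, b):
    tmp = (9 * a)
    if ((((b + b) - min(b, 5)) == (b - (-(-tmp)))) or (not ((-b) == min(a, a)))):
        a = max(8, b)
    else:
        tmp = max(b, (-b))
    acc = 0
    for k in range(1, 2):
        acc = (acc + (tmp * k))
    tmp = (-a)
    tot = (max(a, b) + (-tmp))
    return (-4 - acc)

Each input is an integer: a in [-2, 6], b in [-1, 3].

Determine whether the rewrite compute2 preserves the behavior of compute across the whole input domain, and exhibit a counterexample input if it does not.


The suspicious edit (`max(a, a)` became `min(a, a)`) never changes the result for any input inside the declared domain.
Spot check at a=-2, b=1 — compute: tmp = -18; ((((b + b) - min(b, 5)) == (b - tmp)) or ((-b) != max(a, a))) -> true; a = 8; acc = 0; [k=1]; acc = -18; tmp = -8; return 14. compute2: tmp = -18; ((((b + b) - min(b, 5)) == (b - (-(-tmp)))) or (not ((-b) == min(a, a)))) -> true; a = 8; acc = 0; [k=1]; acc = -18; tmp = -8; tot = 16; return 14. Both give 14.
An exhaustive pass over the 45 declared inputs shows identical outputs.
verdict: equivalent


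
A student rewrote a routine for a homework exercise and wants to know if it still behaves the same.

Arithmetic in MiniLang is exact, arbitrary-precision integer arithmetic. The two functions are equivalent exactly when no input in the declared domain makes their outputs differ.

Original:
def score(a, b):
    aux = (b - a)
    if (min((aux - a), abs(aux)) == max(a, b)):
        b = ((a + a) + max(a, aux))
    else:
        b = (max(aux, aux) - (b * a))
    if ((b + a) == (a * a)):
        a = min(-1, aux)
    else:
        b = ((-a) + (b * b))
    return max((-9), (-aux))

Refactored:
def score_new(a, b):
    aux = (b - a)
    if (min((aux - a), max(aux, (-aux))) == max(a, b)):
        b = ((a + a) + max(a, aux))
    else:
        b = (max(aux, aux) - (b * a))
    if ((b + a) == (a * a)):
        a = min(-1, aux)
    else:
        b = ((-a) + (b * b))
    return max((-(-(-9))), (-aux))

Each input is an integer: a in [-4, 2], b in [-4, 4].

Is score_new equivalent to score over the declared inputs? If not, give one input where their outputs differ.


Although min/max/abs usage differs, 63/63 inputs agree.
verdict: equivalent


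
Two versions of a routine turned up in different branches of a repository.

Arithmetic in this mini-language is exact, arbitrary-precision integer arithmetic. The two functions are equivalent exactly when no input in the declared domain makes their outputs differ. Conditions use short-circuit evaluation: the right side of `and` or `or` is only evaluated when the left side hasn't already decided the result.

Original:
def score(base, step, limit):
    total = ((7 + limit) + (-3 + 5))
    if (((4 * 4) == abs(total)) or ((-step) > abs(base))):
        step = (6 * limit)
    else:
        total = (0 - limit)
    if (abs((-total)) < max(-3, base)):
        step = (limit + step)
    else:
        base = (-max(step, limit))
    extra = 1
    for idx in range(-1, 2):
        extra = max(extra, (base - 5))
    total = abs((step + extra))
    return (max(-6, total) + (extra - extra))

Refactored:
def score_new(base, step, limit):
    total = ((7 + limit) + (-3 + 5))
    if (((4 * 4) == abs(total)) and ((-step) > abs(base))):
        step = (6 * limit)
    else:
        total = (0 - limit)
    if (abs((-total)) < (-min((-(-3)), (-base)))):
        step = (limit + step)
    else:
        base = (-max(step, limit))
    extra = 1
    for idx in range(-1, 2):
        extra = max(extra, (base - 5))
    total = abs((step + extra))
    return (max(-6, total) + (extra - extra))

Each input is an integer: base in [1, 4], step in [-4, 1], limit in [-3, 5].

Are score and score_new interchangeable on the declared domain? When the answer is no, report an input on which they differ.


Try base=1, step=-4, limit=-3.
score: total = 6; (((4 * 4) == abs(total)) or ((-step) > abs(base))) -> true; step = -18; (abs((-total)) < max(-3, base)) -> false; base = 3; extra = 1; [idx=-1]; extra = 1; [idx=0]; extra = 1; [idx=1]; extra = 1; total = 17; return 17
score_new: total = 6; (((4 * 4) == abs(total)) and ((-step) > abs(base))) -> false; total = 3; (abs((-total)) < (-min((-(-3)), (-base)))) -> false; base = 3; extra = 1; [idx=-1]; extra = 1; [idx=0]; extra = 1; [idx=1]; extra = 1; total = 3; return 3
17 and 3 differ, so these are not the same function on this domain.
verdict: not equivalent; witness: base=1, step=-4, limit=-3


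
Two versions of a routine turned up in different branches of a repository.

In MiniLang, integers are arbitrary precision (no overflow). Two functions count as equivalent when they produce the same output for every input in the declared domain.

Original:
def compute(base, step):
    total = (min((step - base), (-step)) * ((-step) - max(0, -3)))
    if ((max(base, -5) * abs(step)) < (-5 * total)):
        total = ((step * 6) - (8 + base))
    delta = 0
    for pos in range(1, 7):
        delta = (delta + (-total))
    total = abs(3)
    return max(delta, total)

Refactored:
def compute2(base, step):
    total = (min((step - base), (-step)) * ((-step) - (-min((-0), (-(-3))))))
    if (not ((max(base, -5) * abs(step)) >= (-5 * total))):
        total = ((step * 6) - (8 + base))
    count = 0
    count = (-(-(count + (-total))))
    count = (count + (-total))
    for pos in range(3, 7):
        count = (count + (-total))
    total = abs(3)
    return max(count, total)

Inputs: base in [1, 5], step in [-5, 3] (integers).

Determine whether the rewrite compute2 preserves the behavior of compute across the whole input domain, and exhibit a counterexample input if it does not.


Changes here: arithmetic usage differs, plus min/max/abs usage differs, plus boolean connective usage differs, plus loop structure differs, plus comparison usage differs, plus local variable names differ, plus statement counts differ; the full 45-point sweep finds no disagreement.
verdict: equivalent


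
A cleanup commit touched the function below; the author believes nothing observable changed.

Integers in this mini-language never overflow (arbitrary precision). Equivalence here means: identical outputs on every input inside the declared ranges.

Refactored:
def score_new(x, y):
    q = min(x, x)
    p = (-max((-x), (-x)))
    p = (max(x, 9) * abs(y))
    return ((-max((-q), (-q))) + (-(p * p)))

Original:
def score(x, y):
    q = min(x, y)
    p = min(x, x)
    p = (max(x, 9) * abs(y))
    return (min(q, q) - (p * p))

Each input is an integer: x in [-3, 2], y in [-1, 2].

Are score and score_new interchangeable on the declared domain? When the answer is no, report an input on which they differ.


Input x=0, y=-1: -82 from score versus -81 from score_new.
verdict: not equivalent; witness: x=0, y=-1


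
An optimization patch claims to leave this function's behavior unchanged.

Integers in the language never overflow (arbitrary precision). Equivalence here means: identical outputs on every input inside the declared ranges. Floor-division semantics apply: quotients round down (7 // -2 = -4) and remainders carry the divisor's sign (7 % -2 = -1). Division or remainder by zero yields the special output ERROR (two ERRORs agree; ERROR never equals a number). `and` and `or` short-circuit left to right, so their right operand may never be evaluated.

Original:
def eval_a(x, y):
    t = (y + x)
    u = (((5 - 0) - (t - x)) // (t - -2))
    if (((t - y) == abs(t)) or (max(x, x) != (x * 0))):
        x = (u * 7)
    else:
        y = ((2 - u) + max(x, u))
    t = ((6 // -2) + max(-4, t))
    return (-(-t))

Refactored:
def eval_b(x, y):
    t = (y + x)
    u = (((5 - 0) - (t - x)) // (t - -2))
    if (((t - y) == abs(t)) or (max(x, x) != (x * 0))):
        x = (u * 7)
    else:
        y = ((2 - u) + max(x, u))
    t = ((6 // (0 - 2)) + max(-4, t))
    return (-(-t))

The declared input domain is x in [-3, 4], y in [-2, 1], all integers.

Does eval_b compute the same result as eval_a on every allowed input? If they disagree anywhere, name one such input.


The two versions differ — the changes include constant usage differs; arithmetic usage differs.
One worked example (x=-1, y=1) — eval_a: t=0, then u=2, then (((t - y) == abs(t)) or (max(x, x) != (x * 0))) is true, then x=14, then t=-3, then returns -3; eval_b: t=0, then u=2, then (((t - y) == abs(t)) or (max(x, x) != (x * 0))) is true, then x=14, then t=-3, then returns -3; agreement on -3.
Every one of the 32 inputs gives matching results.
verdict: equivalent


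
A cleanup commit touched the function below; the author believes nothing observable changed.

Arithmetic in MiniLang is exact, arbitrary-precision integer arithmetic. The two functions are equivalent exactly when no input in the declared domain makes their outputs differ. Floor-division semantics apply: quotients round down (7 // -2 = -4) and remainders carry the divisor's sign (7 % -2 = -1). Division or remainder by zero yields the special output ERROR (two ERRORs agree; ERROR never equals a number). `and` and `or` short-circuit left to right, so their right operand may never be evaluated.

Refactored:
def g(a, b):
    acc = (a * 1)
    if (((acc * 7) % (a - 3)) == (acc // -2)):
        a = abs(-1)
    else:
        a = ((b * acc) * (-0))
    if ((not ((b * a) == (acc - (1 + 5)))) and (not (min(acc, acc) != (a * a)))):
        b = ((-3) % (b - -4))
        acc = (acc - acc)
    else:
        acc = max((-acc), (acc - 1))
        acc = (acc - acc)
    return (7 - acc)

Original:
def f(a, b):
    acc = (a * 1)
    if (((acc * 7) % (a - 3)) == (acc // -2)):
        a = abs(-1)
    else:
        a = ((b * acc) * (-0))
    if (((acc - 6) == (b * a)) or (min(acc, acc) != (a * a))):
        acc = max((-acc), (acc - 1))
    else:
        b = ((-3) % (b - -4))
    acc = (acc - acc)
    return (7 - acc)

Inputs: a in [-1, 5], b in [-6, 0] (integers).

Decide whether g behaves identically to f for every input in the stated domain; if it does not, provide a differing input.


Although statement counts differ, and arithmetic usage differs, and constant usage differs, and boolean connective usage differs, 49/49 inputs agree.
verdict: equivalent


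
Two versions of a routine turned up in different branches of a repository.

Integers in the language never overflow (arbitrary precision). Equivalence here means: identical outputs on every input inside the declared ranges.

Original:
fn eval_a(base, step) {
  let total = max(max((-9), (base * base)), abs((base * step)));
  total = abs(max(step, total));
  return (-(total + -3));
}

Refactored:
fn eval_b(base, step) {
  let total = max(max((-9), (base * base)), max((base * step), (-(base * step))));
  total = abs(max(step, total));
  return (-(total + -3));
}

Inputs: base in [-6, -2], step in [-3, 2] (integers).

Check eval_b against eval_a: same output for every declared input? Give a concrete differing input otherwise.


The two versions differ — the changes include arithmetic usage differs; and min/max/abs usage differs.
Spot check at base=-2, step=-2 — eval_a: total = 4; total = 4; return -1. eval_b: total = 4; total = 4; return -1. Both give -1.
An exhaustive pass over the 30 declared inputs shows identical outputs.
verdict: equivalent


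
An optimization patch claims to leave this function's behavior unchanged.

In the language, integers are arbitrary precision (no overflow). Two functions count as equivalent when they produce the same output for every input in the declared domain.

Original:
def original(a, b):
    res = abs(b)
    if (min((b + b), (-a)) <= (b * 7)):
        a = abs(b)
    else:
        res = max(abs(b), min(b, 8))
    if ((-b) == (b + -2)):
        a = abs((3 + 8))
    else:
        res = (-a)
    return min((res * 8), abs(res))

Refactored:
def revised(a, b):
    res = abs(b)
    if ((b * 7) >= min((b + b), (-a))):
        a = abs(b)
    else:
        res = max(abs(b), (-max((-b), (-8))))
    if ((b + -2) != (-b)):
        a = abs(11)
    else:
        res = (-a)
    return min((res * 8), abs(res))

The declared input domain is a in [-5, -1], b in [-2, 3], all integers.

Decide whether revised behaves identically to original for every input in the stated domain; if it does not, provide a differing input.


a=-5, b=-2 yields 5 from original but 2 from revised.
verdict: not equivalent; witness: a=-5, b=-2


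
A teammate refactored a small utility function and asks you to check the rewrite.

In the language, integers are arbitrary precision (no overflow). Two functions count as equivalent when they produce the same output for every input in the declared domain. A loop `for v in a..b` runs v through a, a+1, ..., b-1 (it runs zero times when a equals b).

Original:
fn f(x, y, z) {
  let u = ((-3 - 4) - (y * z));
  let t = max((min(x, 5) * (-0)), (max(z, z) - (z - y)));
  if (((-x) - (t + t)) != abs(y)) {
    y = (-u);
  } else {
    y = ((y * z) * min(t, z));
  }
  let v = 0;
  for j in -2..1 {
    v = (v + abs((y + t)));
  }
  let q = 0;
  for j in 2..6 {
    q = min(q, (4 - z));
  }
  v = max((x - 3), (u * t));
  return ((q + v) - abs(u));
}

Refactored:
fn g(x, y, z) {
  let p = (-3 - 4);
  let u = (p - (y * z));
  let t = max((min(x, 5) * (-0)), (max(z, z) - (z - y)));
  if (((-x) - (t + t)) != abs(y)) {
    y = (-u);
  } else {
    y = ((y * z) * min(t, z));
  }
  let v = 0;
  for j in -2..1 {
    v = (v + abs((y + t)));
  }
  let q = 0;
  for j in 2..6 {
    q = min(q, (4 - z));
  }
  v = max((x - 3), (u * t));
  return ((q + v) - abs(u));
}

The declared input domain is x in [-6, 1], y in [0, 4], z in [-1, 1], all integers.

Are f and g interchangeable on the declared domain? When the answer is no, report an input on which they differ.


The two versions differ — the changes include statement counts differ; also local variable names differ.
One worked example (x=-6, y=1, z=1) — f: u = -8; t = 1; (((-x) - (t + t)) != abs(y)) -> true; y = 8; v = 0; [j=-2]; v = 9; [j=-1]; v = 18; [j=0]; v = 27; q = 0; [j=2]; q = 0; [j=3]; q = 0; [j=4]; q = 0; [j=5]; q = 0; v = -8; return -16; g: p = -7; u = -8; t = 1; (((-x) - (t + t)) != abs(y)) -> true; y = 8; v = 0; [j=-2]; v = 9; [j=-1]; v = 18; [j=0]; v = 27; q = 0; [j=2]; q = 0; [j=3]; q = 0; [j=4]; q = 0; [j=5]; q = 0; v = -8; return -16; agreement on -16.
An exhaustive pass over the 120 declared inputs shows identical outputs.
verdict: equivalent


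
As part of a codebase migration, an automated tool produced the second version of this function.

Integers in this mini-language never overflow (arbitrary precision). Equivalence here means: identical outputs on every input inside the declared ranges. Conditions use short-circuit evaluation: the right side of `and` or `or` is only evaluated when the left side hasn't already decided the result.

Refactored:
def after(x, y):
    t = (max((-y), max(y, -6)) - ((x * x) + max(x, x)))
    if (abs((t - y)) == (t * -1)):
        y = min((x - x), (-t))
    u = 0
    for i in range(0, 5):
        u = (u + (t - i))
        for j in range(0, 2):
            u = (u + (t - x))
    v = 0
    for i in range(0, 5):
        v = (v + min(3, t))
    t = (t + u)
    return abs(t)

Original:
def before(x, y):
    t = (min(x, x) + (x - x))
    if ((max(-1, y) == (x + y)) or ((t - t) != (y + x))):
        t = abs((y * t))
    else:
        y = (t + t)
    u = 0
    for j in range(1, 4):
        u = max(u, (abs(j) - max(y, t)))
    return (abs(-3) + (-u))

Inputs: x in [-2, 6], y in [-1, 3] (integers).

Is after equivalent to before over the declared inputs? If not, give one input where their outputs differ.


Run the pair on x=-2, y=-1.
before: t becomes -2; next ((max(-1, y) == (x + y)) or ((t - t) != (y + x))) evaluates to true; next t becomes 2; next u becomes 0; next at j=1:; next u becomes 0; next at j=2:; next u becomes 0; next at j=3:; next u becomes 1; next final value 2
after: t becomes -1; next (abs((t - y)) == (t * -1)) evaluates to false; next u becomes 0; next at i=0:; next u becomes -1; next at j=0:; next u becomes 0; next at j=1:; next u becomes 1; next at i=1:; next u becomes -1; next at j=0:; next u becomes 0; next at j=1:; next u becomes 1; next at i=2:; next u becomes -2; next at j=0:; next u becomes -1; next at j=1:; next u becomes 0; next at i=3:; next u becomes -4; next at j=0:; next u becomes -3; next at j=1:; next u becomes -2; next at i=4:; next u becomes -7; next at j=0:; next u becomes -6; next at j=1:; next u becomes -5; next v becomes 0; next at i=0:; next v becomes -1; next at i=1:; next v becomes -2; next at i=2:; next v becomes -3; next at i=3:; next v becomes -4; next at i=4:; next v becomes -5; next t becomes -6; next final value 6
2 and 6 differ, so these are not the same function on this domain.
verdict: not equivalent; witness: x=-2, y=-1


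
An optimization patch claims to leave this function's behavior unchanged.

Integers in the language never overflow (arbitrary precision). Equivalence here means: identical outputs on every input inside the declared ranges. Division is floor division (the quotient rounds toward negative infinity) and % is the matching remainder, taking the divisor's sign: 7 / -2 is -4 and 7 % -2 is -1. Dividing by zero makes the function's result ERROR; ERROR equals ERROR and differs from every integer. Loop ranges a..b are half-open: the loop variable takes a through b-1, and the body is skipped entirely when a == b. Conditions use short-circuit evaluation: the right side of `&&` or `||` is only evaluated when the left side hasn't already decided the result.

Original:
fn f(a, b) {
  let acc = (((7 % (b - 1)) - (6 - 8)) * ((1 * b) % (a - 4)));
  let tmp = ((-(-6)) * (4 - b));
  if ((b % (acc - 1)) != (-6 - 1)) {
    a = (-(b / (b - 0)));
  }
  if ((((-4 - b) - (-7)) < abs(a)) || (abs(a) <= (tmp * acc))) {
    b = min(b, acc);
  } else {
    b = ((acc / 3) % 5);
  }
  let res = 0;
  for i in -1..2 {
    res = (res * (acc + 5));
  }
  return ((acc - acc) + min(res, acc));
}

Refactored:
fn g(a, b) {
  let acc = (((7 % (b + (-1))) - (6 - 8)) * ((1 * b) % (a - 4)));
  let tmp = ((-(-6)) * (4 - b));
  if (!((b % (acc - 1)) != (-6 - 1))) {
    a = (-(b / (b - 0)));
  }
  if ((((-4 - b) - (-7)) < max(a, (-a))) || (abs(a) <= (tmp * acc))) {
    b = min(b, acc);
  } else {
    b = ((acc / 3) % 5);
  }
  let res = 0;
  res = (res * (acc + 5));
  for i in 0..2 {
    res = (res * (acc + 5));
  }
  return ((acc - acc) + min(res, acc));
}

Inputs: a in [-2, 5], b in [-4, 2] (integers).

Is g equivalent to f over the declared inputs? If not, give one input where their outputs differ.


There is a counterexample at a=-2, b=0: ERROR on one side, 0 on the other.
f: acc becomes 0; next tmp becomes 24; next ((b % (acc - 1)) != (-6 - 1)) evaluates to true; next hits division by zero so the output is ERROR
g: acc becomes 0; next tmp becomes 24; next (!((b % (acc - 1)) != (-6 - 1))) evaluates to false; next ((((-4 - b) - (-7)) < max(a, (-a))) || (abs(a) <= (tmp * acc))) evaluates to false; next b becomes 0; next res becomes 0; next res becomes 0; next at i=0:; next res becomes 0; next at i=1:; next res becomes 0; next final value 0
verdict: not equivalent; witness: a=-2, b=0


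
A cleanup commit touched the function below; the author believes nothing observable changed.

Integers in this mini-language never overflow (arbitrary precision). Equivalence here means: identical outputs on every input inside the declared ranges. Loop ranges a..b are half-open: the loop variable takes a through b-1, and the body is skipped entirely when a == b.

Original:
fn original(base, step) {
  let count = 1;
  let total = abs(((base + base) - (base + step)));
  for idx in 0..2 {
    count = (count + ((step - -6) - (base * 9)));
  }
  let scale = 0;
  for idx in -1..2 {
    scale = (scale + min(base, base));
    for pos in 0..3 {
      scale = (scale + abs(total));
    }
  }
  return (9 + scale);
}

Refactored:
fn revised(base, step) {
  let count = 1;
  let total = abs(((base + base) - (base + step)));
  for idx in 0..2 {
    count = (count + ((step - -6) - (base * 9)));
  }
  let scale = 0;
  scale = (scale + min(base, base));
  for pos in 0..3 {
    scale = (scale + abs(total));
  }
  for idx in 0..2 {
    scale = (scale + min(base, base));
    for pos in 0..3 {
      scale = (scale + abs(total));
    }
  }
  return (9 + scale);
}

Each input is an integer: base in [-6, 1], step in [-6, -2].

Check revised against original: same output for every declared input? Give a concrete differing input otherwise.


Equivalent — the differences include min/max/abs usage differs; loop structure differs; arithmetic usage differs; statement counts differ, yet no declared input distinguishes the two.
One worked example (base=-6, step=-6) — original: count=1, then total=0, then (idx=0), then count=55, then (idx=1), then count=109, then scale=0, then (idx=-1), then scale=-6, then (pos=0), then scale=-6, then (pos=1), then scale=-6, then (pos=2), then scale=-6, then (idx=0), then scale=-12, then (pos=0), then scale=-12, then (pos=1), then scale=-12, then (pos=2), then scale=-12, then (idx=1), then scale=-18, then (pos=0), then scale=-18, then (pos=1), then scale=-18, then (pos=2), then scale=-18, then returns -9; revised: count=1, then total=0, then (idx=0), then count=55, then (idx=1), then count=109, then scale=0, then scale=-6, then (pos=0), then scale=-6, then (pos=1), then scale=-6, then (pos=2), then scale=-6, then (idx=0), then scale=-12, then (pos=0), then scale=-12, then (pos=1), then scale=-12, then (pos=2), then scale=-12, then (idx=1), then scale=-18, then (pos=0), then scale=-18, then (pos=1), then scale=-18, then (pos=2), then scale=-18, then returns -9; agreement on -9.
Every one of the 40 inputs gives matching results.
verdict: equivalent


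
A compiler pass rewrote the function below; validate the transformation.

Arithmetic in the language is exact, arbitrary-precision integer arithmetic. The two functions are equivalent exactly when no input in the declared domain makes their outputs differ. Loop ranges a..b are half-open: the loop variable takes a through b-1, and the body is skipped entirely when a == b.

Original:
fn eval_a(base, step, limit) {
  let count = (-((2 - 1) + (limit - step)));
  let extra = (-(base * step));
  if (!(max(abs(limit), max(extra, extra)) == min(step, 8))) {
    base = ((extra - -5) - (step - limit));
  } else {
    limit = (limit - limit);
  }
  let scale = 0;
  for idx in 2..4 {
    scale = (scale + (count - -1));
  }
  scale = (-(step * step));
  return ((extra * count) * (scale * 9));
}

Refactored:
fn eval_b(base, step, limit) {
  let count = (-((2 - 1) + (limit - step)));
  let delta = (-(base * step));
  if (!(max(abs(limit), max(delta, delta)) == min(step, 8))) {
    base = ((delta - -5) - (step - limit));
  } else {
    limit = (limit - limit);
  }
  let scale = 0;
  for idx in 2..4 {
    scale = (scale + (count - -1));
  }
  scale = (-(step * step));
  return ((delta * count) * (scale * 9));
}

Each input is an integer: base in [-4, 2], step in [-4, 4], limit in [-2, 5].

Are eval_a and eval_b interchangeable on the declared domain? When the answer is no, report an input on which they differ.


This is a faithful refactor — local variable names differ, but the computed results match everywhere.
As a probe, take base=-1, step=1, limit=0: eval_a runs count becomes 0; next extra becomes 1; next (!(max(abs(limit), max(extra, extra)) == min(step, 8))) evaluates to false; next limit becomes 0; next scale becomes 0; next at idx=2:; next scale becomes 1; next at idx=3:; next scale becomes 2; next scale becomes -1; next final value 0; eval_b runs count becomes 0; next delta becomes 1; next (!(max(abs(limit), max(delta, delta)) == min(step, 8))) evaluates to false; next limit becomes 0; next scale becomes 0; next at idx=2:; next scale becomes 1; next at idx=3:; next scale becomes 2; next scale becomes -1; next final value 0; both end at 0.
An exhaustive pass over the 504 declared inputs shows identical outputs.
verdict: equivalent
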